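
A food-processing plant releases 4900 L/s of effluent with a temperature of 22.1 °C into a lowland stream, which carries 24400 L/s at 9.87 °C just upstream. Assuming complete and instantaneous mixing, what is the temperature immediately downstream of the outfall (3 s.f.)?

Flow-weighted mixing: C = (Q_r C_r + Q_w C_w)/(Q_r + Q_w)
= (24400×9.87 + 4900×22.1)/(24400 + 4900) = 349100/29300 = 11.92 °C.

11.9 °C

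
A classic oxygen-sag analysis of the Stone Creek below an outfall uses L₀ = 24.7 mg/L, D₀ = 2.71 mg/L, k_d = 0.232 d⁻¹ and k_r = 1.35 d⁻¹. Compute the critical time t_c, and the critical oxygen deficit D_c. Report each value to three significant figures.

t_c ≈ 0.902 d; D_c ≈ 3.44 mg/L

t_c = [1/(k_r−k_d)] ln[(k_r/k_d)(1 − D₀(k_r−k_d)/(k_d L₀))]
= [1/(1.35−0.232)] ln[(1.35/0.232)(1 − 2.71×1.118/(0.232×24.7))]
= (1/1.118) ln[5.819 × 0.4713] = 0.8945 × ln(2.742) = 0.8945 × 1.009 = 0.9023 d.
D_c = (k_d/k_r) L₀ e^(−k_d t_c) = (0.232/1.35) × 24.7 × e^(−0.232×0.9023) = 0.1719 × 24.7 × 0.8111 = 3.443 mg/L.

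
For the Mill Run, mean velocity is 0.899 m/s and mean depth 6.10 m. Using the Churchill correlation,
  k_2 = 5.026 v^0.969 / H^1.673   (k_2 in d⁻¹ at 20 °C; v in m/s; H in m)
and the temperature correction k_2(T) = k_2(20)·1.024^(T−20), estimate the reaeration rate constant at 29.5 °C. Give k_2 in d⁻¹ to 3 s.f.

k_2(20) = 5.026 × 0.899^0.969 / 6.10^1.673 = 5.026 × 0.9020 / 20.60 = 0.2201 d⁻¹.
k_2(29.5) = 0.2201 × 1.024^(29.5−20) = 0.2201 × 1.253 = 0.2757 d⁻¹.

k_2 ≈ 0.276 d⁻¹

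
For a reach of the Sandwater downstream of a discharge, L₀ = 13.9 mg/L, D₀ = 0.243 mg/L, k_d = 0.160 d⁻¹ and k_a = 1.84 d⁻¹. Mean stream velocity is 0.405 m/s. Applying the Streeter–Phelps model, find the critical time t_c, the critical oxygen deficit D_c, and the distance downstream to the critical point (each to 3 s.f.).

At the critical point dD/dt = 0, so k_d L₀ e^(−k_d t) = k_a D. Substituting D(t) from the Streeter–Phelps equation and solving for t gives
t_c = ln[(k_a/k_d)(1 − D₀(k_a−k_d)/(k_d L₀))] / (k_a−k_d).
Here k_a−k_d = 1.680 d⁻¹ and 1 − D₀(k_a−k_d)/(k_d L₀) = 1 − 0.243×1.680/(0.160×13.9) = 0.8164, so
t_c = ln(11.50 × 0.8164) / 1.680 = 2.240 / 1.680 = 1.333 d.
L(t_c) = L₀ e^(−k_d t_c) = 13.9 × 0.8079 = 11.23 mg/L, and at the critical point k_a D_c = k_d L, so D_c = (0.160/1.84) × 11.23 = 0.9765 mg/L.
x_c = v t_c = 0.405 m/s × 1.333 d × 86400 s/d = 46650 m ≈ 46.6 km.

t_c ≈ 1.33 d; D_c ≈ 0.977 mg/L; x_c ≈ 46.6 km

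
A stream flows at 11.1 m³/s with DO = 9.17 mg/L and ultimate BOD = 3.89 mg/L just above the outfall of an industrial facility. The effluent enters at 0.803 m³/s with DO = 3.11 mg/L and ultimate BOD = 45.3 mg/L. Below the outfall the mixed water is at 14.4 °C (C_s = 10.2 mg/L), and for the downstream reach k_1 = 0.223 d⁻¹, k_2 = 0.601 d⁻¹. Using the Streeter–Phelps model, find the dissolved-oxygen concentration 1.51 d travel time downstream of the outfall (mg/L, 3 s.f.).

Mixed DO = (11.1×9.17 + 0.803×3.11)/(11.1+0.803) = 104.3/11.90 = 8.761 mg/L.
Mixed L₀ = (11.1×3.89 + 0.803×45.3)/(11.90) = 79.55/11.90 = 6.684 mg/L.
Initial deficit D₀ = C_s − DO₀ = 10.2 − 8.761 = 1.439 mg/L.
D(1.51) = [0.223×6.684/(0.601−0.223)](e^(−0.223×1.51) − e^(−0.601×1.51)) + 1.439 e^(−0.601×1.51)
= 3.943 × (0.7141 − 0.4035) + 1.439 × 0.4035 = 1.805 mg/L.
DO = 10.2 − 1.805 = 8.395 mg/L.

DO ≈ 8.39 mg/L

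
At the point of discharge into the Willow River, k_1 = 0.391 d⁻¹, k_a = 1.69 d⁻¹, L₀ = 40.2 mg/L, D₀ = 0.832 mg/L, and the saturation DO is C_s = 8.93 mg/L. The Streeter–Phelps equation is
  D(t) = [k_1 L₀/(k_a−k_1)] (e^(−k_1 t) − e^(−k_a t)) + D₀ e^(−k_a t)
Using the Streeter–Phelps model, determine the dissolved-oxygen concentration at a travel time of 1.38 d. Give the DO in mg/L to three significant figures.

DO ≈ 2.97 mg/L

k_1 L₀/(k_a−k_1) = 0.391×40.2/(1.69−0.391) = 15.72/1.299 = 12.10 mg/L.
e^(−k_1 t) = e^(−0.391×1.380) = 0.5830; e^(−k_a t) = e^(−1.69×1.380) = 0.09708.
D = 12.10 × (0.5830 − 0.09708) + 0.832 × 0.09708 = 5.880 + 0.08077 = 5.960 mg/L.
DO = C_s − D = 8.93 − 5.960 = 2.970 mg/L.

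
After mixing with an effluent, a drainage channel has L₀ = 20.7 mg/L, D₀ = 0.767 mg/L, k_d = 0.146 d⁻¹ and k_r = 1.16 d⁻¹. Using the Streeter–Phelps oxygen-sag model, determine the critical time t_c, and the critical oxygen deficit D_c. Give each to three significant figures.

At the critical point dD/dt = 0, so k_d L₀ e^(−k_d t) = k_r D. Substituting D(t) from the Streeter–Phelps equation and solving for t gives
t_c = ln[(k_r/k_d)(1 − D₀(k_r−k_d)/(k_d L₀))] / (k_r−k_d).
Here k_r−k_d = 1.014 d⁻¹ and 1 − D₀(k_r−k_d)/(k_d L₀) = 1 − 0.767×1.014/(0.146×20.7) = 0.7427, so
t_c = ln(7.945 × 0.7427) / 1.014 = 1.775 / 1.014 = 1.751 d.
L(t_c) = L₀ e^(−k_d t_c) = 20.7 × 0.7745 = 16.03 mg/L, and at the critical point k_r D_c = k_d L, so D_c = (0.146/1.16) × 16.03 = 2.018 mg/L.

t_c ≈ 1.75 d; D_c ≈ 2.02 mg/L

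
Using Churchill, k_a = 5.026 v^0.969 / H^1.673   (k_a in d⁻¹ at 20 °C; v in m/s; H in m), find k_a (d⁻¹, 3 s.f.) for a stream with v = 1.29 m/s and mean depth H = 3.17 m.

k_a ≈ 0.933 d⁻¹

k_a = 5.026 × 1.29^0.969 / 3.17^1.673 = 5.026 × 1.280 / 6.891 = 0.9335 d⁻¹.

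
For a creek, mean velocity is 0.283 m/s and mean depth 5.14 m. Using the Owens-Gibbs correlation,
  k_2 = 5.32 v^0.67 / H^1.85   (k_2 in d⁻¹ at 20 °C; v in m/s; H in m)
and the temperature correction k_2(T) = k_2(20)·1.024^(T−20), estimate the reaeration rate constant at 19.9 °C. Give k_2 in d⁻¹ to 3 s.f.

k_2(20) = 5.32 × 0.283^0.67 / 5.14^1.85 = 5.32 × 0.4292 / 20.67 = 0.1105 d⁻¹.
k_2(19.9) = 0.1105 × 1.024^(19.9−20) = 0.1105 × 0.9976 = 0.1102 d⁻¹.

k_2 ≈ 0.110 d⁻¹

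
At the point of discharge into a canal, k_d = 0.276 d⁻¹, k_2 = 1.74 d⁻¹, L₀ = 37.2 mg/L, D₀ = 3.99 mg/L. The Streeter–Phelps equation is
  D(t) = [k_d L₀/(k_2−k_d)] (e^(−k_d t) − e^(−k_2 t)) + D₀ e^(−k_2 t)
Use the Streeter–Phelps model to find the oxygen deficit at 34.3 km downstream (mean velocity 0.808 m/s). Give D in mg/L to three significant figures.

Travel time t = x/v = 34.3 km / (0.808 m/s) = 34300 m / 0.808 m/s = 42450 s = 0.4913 d.
k_d L₀/(k_2−k_d) = 0.276×37.2/(1.74−0.276) = 10.27/1.464 = 7.013 mg/L.
e^(−k_d t) = e^(−0.276×0.4913) = 0.8732; e^(−k_2 t) = e^(−1.74×0.4913) = 0.4253.
D = 7.013 × (0.8732 − 0.4253) + 3.99 × 0.4253 = 3.141 + 1.697 = 4.838 mg/L.

D ≈ 4.84 mg/L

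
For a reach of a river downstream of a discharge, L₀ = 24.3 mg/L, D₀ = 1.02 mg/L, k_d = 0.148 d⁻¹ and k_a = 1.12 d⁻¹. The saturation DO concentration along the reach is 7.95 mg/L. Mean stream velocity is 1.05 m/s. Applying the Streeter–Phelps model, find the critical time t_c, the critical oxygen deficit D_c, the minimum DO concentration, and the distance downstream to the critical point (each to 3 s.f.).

t_c ≈ 1.75 d; D_c ≈ 2.48 mg/L; min DO ≈ 5.47 mg/L; x_c ≈ 159 km

At the critical point dD/dt = 0, so k_d L₀ e^(−k_d t) = k_a D. Substituting D(t) from the Streeter–Phelps equation and solving for t gives
t_c = ln[(k_a/k_d)(1 − D₀(k_a−k_d)/(k_d L₀))] / (k_a−k_d).
Here k_a−k_d = 0.9720 d⁻¹ and 1 − D₀(k_a−k_d)/(k_d L₀) = 1 − 1.02×0.9720/(0.148×24.3) = 0.7243, so
t_c = ln(7.568 × 0.7243) / 0.9720 = 1.701 / 0.9720 = 1.750 d.
L(t_c) = L₀ e^(−k_d t_c) = 24.3 × 0.7718 = 18.75 mg/L, and at the critical point k_a D_c = k_d L, so D_c = (0.148/1.12) × 18.75 = 2.478 mg/L.
Minimum DO = C_s − D_c = 7.95 − 2.478 = 5.472 mg/L.
x_c = v t_c = 1.05 m/s × 1.750 d × 86400 s/d = 158800 m ≈ 159 km.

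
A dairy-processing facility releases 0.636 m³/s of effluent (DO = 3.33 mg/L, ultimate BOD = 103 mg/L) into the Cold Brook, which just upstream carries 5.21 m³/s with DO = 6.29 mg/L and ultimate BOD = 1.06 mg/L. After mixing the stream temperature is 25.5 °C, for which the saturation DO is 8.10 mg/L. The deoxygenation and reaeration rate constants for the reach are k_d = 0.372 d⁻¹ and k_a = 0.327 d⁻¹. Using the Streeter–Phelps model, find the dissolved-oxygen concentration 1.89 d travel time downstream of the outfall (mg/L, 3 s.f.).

Mixed DO = (5.21×6.29 + 0.636×3.33)/(5.21+0.636) = 34.89/5.846 = 5.968 mg/L.
Mixed L₀ = (5.21×1.06 + 0.636×103)/(5.846) = 71.03/5.846 = 12.15 mg/L.
Initial deficit D₀ = C_s − DO₀ = 8.10 − 5.968 = 2.132 mg/L.
D(1.89) = [0.372×12.15/(0.327−0.372)](e^(−0.372×1.89) − e^(−0.327×1.89)) + 2.132 e^(−0.327×1.89)
= -100.4 × (0.4951 − 0.5390) + 2.132 × 0.5390 = 5.563 mg/L.
DO = 8.10 − 5.563 = 2.537 mg/L.

DO ≈ 2.54 mg/L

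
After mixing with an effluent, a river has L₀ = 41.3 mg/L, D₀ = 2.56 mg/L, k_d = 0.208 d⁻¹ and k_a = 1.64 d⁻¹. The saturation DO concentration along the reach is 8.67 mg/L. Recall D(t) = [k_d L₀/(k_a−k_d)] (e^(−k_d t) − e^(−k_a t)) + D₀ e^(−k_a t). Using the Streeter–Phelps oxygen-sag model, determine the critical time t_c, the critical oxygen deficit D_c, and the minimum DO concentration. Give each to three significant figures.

At the critical point dD/dt = 0, so k_d L₀ e^(−k_d t) = k_a D. Substituting D(t) from the Streeter–Phelps equation and solving for t gives
t_c = ln[(k_a/k_d)(1 − D₀(k_a−k_d)/(k_d L₀))] / (k_a−k_d).
Here k_a−k_d = 1.432 d⁻¹ and 1 − D₀(k_a−k_d)/(k_d L₀) = 1 − 2.56×1.432/(0.208×41.3) = 0.5733, so
t_c = ln(7.885 × 0.5733) / 1.432 = 1.508 / 1.432 = 1.053 d.
L(t_c) = L₀ e^(−k_d t_c) = 41.3 × 0.8032 = 33.17 mg/L, and at the critical point k_a D_c = k_d L, so D_c = (0.208/1.64) × 33.17 = 4.207 mg/L.
Minimum DO = C_s − D_c = 8.67 − 4.207 = 4.463 mg/L.

t_c ≈ 1.05 d; D_c ≈ 4.21 mg/L; min DO ≈ 4.46 mg/L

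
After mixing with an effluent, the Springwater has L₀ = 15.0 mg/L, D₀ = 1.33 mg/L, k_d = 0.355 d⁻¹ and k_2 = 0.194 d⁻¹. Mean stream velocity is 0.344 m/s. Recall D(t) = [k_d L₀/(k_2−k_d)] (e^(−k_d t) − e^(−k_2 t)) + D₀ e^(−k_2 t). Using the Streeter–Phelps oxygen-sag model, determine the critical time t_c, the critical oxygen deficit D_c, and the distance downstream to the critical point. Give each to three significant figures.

t_c ≈ 3.51 d; D_c ≈ 7.90 mg/L; x_c ≈ 104 km

With k_2/k_d = 0.5465 and 1 − D₀(k_2−k_d)/(k_d L₀) = 1.040,
t_c = ln(0.5465 × 1.040) / (0.194 − 0.355) = ln(0.5685) / -0.1610 = -0.5648/-0.1610 = 3.508 d.
D_c = (k_d/k_2) L₀ e^(−k_d t_c) = (0.355/0.194) × 15.0 × e^(−0.355×3.508) = 1.830 × 15.0 × 0.2878 = 7.900 mg/L.
x_c = v t_c = 0.344 m/s × 3.508 d × 86400 s/d = 104300 m ≈ 104 km.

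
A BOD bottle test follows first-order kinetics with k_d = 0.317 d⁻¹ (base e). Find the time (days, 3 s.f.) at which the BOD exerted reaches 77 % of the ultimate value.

t ≈ 4.64 d

y/L₀ = 1 − e^(−k_d t) = 0.77 ⇒ e^(−k_d t) = 0.230
t = −ln(0.230) / 0.317 = 1.470 / 0.317 = 4.636 d.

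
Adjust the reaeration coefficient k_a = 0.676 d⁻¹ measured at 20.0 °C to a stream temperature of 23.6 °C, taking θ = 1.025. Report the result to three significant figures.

k_a ≈ 0.739 d⁻¹

k_a(T₂) = k_a(T₁) · θ^(T₂−T₁) = 0.676 × 1.025^(23.6−20.0)
= 0.676 × 1.025^3.60 = 0.676 × 1.093 = 0.7388 d⁻¹.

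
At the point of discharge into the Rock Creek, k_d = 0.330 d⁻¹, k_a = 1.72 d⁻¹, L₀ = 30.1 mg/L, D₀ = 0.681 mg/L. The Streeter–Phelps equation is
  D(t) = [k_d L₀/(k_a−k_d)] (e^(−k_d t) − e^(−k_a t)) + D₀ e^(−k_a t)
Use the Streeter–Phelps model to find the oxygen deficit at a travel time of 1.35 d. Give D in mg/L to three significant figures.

D ≈ 3.94 mg/L

k_d L₀/(k_a−k_d) = 0.330×30.1/(1.72−0.330) = 9.933/1.390 = 7.146 mg/L.
e^(−k_d t) = e^(−0.330×1.350) = 0.6405; e^(−k_a t) = e^(−1.72×1.350) = 0.09808.
D = 7.146 × (0.6405 − 0.09808) + 0.681 × 0.09808 = 3.876 + 0.06679 = 3.943 mg/L.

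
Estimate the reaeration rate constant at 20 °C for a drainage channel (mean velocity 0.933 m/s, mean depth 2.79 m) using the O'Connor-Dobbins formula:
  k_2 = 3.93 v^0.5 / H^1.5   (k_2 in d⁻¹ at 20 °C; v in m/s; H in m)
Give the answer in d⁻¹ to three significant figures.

k_2 ≈ 0.815 d⁻¹

k_2 = 3.93 × 0.933^0.5 / 2.79^1.5 = 3.93 × 0.9659 / 4.660 = 0.8146 d⁻¹.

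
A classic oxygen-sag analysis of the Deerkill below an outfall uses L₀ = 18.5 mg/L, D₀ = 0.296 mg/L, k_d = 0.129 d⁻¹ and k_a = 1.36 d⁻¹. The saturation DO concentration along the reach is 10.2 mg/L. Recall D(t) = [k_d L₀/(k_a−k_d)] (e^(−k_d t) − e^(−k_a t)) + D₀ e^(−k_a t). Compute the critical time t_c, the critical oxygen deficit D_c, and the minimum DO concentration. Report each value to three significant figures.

t_c ≈ 1.78 d; D_c ≈ 1.39 mg/L; min DO ≈ 8.81 mg/L

At the critical point dD/dt = 0, so k_d L₀ e^(−k_d t) = k_a D. Substituting D(t) from the Streeter–Phelps equation and solving for t gives
t_c = ln[(k_a/k_d)(1 − D₀(k_a−k_d)/(k_d L₀))] / (k_a−k_d).
Here k_a−k_d = 1.231 d⁻¹ and 1 − D₀(k_a−k_d)/(k_d L₀) = 1 − 0.296×1.231/(0.129×18.5) = 0.8473, so
t_c = ln(10.54 × 0.8473) / 1.231 = 2.190 / 1.231 = 1.779 d.
L(t_c) = L₀ e^(−k_d t_c) = 18.5 × 0.7950 = 14.71 mg/L, and at the critical point k_a D_c = k_d L, so D_c = (0.129/1.36) × 14.71 = 1.395 mg/L.
Minimum DO = C_s − D_c = 10.2 − 1.395 = 8.805 mg/L.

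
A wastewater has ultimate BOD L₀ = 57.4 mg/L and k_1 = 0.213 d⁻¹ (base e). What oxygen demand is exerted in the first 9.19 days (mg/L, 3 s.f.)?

y ≈ 49.3 mg/L

y_t = L₀(1 − e^(−k_1 t)) = 57.4 × (1 − e^(−0.213×9.19))
= 57.4 × (1 − 0.1412) = 57.4 × 0.8588 = 49.29 mg/L.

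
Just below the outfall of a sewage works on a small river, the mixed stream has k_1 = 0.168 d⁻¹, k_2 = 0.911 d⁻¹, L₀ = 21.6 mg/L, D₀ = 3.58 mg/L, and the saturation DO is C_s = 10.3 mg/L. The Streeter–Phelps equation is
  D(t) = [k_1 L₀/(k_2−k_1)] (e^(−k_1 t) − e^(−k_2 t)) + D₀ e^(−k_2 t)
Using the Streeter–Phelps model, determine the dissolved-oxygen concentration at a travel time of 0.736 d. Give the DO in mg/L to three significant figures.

DO ≈ 6.65 mg/L

k_1 L₀/(k_2−k_1) = 0.168×21.6/(0.911−0.168) = 3.629/0.7430 = 4.884 mg/L.
e^(−k_1 t) = e^(−0.168×0.7360) = 0.8837; e^(−k_2 t) = e^(−0.911×0.7360) = 0.5115.
D = 4.884 × (0.8837 − 0.5115) + 3.58 × 0.5115 = 1.818 + 1.831 = 3.649 mg/L.
DO = C_s − D = 10.3 − 3.649 = 6.651 mg/L.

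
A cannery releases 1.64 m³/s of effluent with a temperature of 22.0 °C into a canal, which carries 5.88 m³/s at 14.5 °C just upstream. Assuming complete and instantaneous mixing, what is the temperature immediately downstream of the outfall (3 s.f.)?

16.1 °C

Flow-weighted mixing: C = (Q_r C_r + Q_w C_w)/(Q_r + Q_w)
= (5.88×14.5 + 1.64×22.0)/(5.88 + 1.64) = 121.3/7.520 = 16.14 °C.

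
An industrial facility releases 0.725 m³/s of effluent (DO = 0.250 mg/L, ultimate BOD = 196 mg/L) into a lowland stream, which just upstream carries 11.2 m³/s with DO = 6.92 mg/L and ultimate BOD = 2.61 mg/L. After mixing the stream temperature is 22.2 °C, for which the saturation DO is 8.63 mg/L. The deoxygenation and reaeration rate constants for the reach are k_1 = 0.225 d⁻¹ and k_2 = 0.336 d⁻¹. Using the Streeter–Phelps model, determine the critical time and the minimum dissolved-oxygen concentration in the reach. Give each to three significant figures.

t_c ≈ 2.93 d; minimum DO ≈ 3.66 mg/L

Mixed DO = (11.2×6.92 + 0.725×0.250)/(11.2+0.725) = 77.69/11.92 = 6.514 mg/L.
Mixed L₀ = (11.2×2.61 + 0.725×196)/(11.92) = 171.3/11.92 = 14.37 mg/L.
Initial deficit D₀ = C_s − DO₀ = 8.63 − 6.514 = 2.116 mg/L.
t_c = (1/0.1110) ln[(0.336/0.225)(1 − 2.116×0.1110/(0.225×14.37))] = 9.009 × ln(1.385) = 2.933 d.
D_c = (0.225/0.336) × 14.37 × e^(−0.225×2.933) = 0.6696 × 14.37 × 0.5169 = 4.973 mg/L.
Minimum DO = 8.63 − 4.973 = 3.657 mg/L.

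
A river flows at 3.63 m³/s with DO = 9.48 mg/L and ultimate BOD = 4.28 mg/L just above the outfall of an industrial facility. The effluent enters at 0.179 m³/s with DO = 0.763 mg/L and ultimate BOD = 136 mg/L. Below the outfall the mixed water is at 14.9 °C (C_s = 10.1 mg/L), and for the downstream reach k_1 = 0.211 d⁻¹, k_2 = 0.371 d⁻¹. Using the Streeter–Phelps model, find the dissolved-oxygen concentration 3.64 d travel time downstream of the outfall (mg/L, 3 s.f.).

DO ≈ 7.01 mg/L

Mixed DO = (3.63×9.48 + 0.179×0.763)/(3.63+0.179) = 34.55/3.809 = 9.070 mg/L.
Mixed L₀ = (3.63×4.28 + 0.179×136)/(3.809) = 39.88/3.809 = 10.47 mg/L.
Initial deficit D₀ = C_s − DO₀ = 10.1 − 9.070 = 1.030 mg/L.
D(3.64) = [0.211×10.47/(0.371−0.211)](e^(−0.211×3.64) − e^(−0.371×3.64)) + 1.030 e^(−0.371×3.64)
= 13.81 × (0.4639 − 0.2591) + 1.030 × 0.2591 = 3.094 mg/L.
DO = 10.1 − 3.094 = 7.006 mg/L.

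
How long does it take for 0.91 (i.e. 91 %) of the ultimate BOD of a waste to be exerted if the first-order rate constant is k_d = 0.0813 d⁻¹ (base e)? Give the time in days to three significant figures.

t ≈ 29.6 d

y/L₀ = 1 − e^(−k_d t) = 0.91 ⇒ e^(−k_d t) = 0.0900
t = −ln(0.0900) / 0.0813 = 2.408 / 0.0813 = 29.62 d.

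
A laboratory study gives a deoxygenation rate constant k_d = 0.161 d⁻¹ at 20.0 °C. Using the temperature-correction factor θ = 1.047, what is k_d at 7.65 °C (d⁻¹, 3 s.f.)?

k_d(T₂) = k_d(T₁) · θ^(T₂−T₁) = 0.161 × 1.047^(7.65−20.0)
= 0.161 × 1.047^-12.3 = 0.161 × 0.5671 = 0.09130 d⁻¹.

k_d ≈ 0.0913 d⁻¹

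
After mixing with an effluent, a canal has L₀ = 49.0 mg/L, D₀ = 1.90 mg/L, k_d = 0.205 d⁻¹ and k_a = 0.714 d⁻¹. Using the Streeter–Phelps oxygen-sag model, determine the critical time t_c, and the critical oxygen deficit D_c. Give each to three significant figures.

t_c = [1/(k_a−k_d)] ln[(k_a/k_d)(1 − D₀(k_a−k_d)/(k_d L₀))]
= [1/(0.714−0.205)] ln[(0.714/0.205)(1 − 1.90×0.5090/(0.205×49.0))]
= (1/0.5090) ln[3.483 × 0.9037] = 1.965 × ln(3.148) = 1.965 × 1.147 = 2.253 d.
L(t_c) = L₀ e^(−k_d t_c) = 49.0 × 0.6301 = 30.88 mg/L, and at the critical point k_a D_c = k_d L, so D_c = (0.205/0.714) × 30.88 = 8.865 mg/L.

t_c ≈ 2.25 d; D_c ≈ 8.87 mg/L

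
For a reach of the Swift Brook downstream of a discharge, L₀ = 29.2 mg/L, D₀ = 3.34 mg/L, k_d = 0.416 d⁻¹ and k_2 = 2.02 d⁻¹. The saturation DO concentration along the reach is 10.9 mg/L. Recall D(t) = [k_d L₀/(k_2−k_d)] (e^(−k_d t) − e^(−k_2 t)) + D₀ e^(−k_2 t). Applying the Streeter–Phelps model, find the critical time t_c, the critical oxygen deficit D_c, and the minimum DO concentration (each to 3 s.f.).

t_c = [1/(k_2−k_d)] ln[(k_2/k_d)(1 − D₀(k_2−k_d)/(k_d L₀))]
= [1/(2.02−0.416)] ln[(2.02/0.416)(1 − 3.34×1.604/(0.416×29.2))]
= (1/1.604) ln[4.856 × 0.5590] = 0.6234 × ln(2.714) = 0.6234 × 0.9985 = 0.6225 d.
L(t_c) = L₀ e^(−k_d t_c) = 29.2 × 0.7719 = 22.54 mg/L, and at the critical point k_2 D_c = k_d L, so D_c = (0.416/2.02) × 22.54 = 4.642 mg/L.
Minimum DO = C_s − D_c = 10.9 − 4.642 = 6.258 mg/L.

t_c ≈ 0.623 d; D_c ≈ 4.64 mg/L; min DO ≈ 6.26 mg/L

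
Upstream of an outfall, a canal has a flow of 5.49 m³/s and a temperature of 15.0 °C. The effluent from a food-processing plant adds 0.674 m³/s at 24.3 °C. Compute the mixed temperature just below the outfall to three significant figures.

16.0 °C

Flow-weighted mixing: C = (Q_r C_r + Q_w C_w)/(Q_r + Q_w)
= (5.49×15.0 + 0.674×24.3)/(5.49 + 0.674) = 98.73/6.164 = 16.02 °C.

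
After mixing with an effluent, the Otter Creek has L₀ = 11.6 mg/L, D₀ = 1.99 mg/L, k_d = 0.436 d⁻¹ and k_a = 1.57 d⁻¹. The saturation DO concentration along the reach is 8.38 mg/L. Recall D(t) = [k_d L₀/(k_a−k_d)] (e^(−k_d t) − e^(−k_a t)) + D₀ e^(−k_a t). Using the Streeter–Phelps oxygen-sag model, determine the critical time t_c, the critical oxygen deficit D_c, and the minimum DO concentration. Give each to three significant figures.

t_c ≈ 0.609 d; D_c ≈ 2.47 mg/L; min DO ≈ 5.91 mg/L

t_c = [1/(k_a−k_d)] ln[(k_a/k_d)(1 − D₀(k_a−k_d)/(k_d L₀))]
= [1/(1.57−0.436)] ln[(1.57/0.436)(1 − 1.99×1.134/(0.436×11.6))]
= (1/1.134) ln[3.601 × 0.5538] = 0.8818 × ln(1.994) = 0.8818 × 0.6903 = 0.6087 d.
D_c = (k_d/k_a) L₀ e^(−k_d t_c) = (0.436/1.57) × 11.6 × e^(−0.436×0.6087) = 0.2777 × 11.6 × 0.7669 = 2.471 mg/L.
Minimum DO = C_s − D_c = 8.38 − 2.471 = 5.909 mg/L.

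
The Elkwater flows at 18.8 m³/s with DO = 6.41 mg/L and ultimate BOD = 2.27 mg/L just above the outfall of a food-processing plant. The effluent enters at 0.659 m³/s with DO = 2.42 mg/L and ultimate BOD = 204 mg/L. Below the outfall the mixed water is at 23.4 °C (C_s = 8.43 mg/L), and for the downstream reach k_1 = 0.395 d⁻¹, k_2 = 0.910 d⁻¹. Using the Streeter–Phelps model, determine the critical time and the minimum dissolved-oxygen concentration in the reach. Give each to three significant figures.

t_c ≈ 0.904 d; minimum DO ≈ 5.67 mg/L

Mixed DO = (18.8×6.41 + 0.659×2.42)/(18.8+0.659) = 122.1/19.46 = 6.275 mg/L.
Mixed L₀ = (18.8×2.27 + 0.659×204)/(19.46) = 177.1/19.46 = 9.102 mg/L.
Initial deficit D₀ = C_s − DO₀ = 8.43 − 6.275 = 2.155 mg/L.
t_c = (1/0.5150) ln[(0.910/0.395)(1 − 2.155×0.5150/(0.395×9.102))] = 1.942 × ln(1.593) = 0.9036 d.
D_c = (0.395/0.910) × 9.102 × e^(−0.395×0.9036) = 0.4341 × 9.102 × 0.6998 = 2.765 mg/L.
Minimum DO = 8.43 − 2.765 = 5.665 mg/L.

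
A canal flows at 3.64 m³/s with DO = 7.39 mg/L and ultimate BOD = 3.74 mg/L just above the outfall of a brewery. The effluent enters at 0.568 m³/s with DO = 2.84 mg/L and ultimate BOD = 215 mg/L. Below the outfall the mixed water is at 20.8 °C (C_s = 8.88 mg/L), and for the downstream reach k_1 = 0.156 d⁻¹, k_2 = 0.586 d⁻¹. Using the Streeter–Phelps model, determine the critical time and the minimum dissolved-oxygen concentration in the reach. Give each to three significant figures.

t_c ≈ 2.62 d; minimum DO ≈ 3.17 mg/L

Mixed DO = (3.64×7.39 + 0.568×2.84)/(3.64+0.568) = 28.51/4.208 = 6.776 mg/L.
Mixed L₀ = (3.64×3.74 + 0.568×215)/(4.208) = 135.7/4.208 = 32.26 mg/L.
Initial deficit D₀ = C_s − DO₀ = 8.88 − 6.776 = 2.104 mg/L.
t_c = (1/0.4300) ln[(0.586/0.156)(1 − 2.104×0.4300/(0.156×32.26))] = 2.326 × ln(3.081) = 2.617 d.
D_c = (0.156/0.586) × 32.26 × e^(−0.156×2.617) = 0.2662 × 32.26 × 0.6648 = 5.709 mg/L.
Minimum DO = 8.88 − 5.709 = 3.171 mg/L.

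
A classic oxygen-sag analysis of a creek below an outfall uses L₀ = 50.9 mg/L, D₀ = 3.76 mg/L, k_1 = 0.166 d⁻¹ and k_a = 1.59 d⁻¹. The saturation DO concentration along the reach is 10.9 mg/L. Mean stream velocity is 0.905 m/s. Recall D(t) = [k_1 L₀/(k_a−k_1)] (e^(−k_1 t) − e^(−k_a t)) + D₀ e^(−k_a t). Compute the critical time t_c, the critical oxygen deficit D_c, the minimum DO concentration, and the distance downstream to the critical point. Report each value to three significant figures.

At the critical point dD/dt = 0, so k_1 L₀ e^(−k_1 t) = k_a D. Substituting D(t) from the Streeter–Phelps equation and solving for t gives
t_c = ln[(k_a/k_1)(1 − D₀(k_a−k_1)/(k_1 L₀))] / (k_a−k_1).
Here k_a−k_1 = 1.424 d⁻¹ and 1 − D₀(k_a−k_1)/(k_1 L₀) = 1 − 3.76×1.424/(0.166×50.9) = 0.3663, so
t_c = ln(9.578 × 0.3663) / 1.424 = 1.255 / 1.424 = 0.8815 d.
L(t_c) = L₀ e^(−k_1 t_c) = 50.9 × 0.8639 = 43.97 mg/L, and at the critical point k_a D_c = k_1 L, so D_c = (0.166/1.59) × 43.97 = 4.591 mg/L.
Minimum DO = C_s − D_c = 10.9 − 4.591 = 6.309 mg/L.
x_c = v t_c = 0.905 m/s × 0.8815 d × 86400 s/d = 68930 m ≈ 68.9 km.

t_c ≈ 0.881 d; D_c ≈ 4.59 mg/L; min DO ≈ 6.31 mg/L; x_c ≈ 68.9 km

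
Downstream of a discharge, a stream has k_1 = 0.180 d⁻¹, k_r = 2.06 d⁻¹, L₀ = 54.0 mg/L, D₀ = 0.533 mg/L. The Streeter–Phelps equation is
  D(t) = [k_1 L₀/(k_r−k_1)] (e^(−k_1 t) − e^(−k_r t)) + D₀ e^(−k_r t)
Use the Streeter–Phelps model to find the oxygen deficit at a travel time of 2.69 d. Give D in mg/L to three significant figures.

k_1 L₀/(k_r−k_1) = 0.180×54.0/(2.06−0.180) = 9.720/1.880 = 5.170 mg/L.
e^(−k_1 t) = e^(−0.180×2.690) = 0.6162; e^(−k_r t) = e^(−2.06×2.690) = 0.003921.
D = 5.170 × (0.6162 − 0.003921) + 0.533 × 0.003921 = 3.166 + 0.002090 = 3.168 mg/L.

D ≈ 3.17 mg/L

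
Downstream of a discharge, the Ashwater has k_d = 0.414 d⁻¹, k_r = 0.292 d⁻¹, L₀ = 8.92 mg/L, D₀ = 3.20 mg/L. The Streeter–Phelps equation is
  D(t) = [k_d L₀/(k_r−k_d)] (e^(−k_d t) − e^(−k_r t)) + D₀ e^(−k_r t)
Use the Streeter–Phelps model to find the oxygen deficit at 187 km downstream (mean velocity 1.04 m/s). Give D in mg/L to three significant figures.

D ≈ 5.44 mg/L

Travel time t = x/v = 187 km / (1.04 m/s) = 187000 m / 1.04 m/s = 179800 s = 2.081 d.
k_d L₀/(k_r−k_d) = 0.414×8.92/(0.292−0.414) = 3.693/-0.1220 = -30.27 mg/L.
e^(−k_d t) = e^(−0.414×2.081) = 0.4225; e^(−k_r t) = e^(−0.292×2.081) = 0.5446.
D = -30.27 × (0.4225 − 0.5446) + 3.20 × 0.5446 = 3.696 + 1.743 = 5.439 mg/L.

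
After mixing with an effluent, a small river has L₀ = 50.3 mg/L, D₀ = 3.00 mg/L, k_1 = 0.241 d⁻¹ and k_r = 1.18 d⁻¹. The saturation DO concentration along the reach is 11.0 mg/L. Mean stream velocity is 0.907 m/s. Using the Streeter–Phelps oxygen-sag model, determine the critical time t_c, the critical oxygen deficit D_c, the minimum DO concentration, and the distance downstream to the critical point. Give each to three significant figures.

t_c ≈ 1.41 d; D_c ≈ 7.31 mg/L; min DO ≈ 3.69 mg/L; x_c ≈ 110 km

At the critical point dD/dt = 0, so k_1 L₀ e^(−k_1 t) = k_r D. Substituting D(t) from the Streeter–Phelps equation and solving for t gives
t_c = ln[(k_r/k_1)(1 − D₀(k_r−k_1)/(k_1 L₀))] / (k_r−k_1).
Here k_r−k_1 = 0.9390 d⁻¹ and 1 − D₀(k_r−k_1)/(k_1 L₀) = 1 − 3.00×0.9390/(0.241×50.3) = 0.7676, so
t_c = ln(4.896 × 0.7676) / 0.9390 = 1.324 / 0.9390 = 1.410 d.
L(t_c) = L₀ e^(−k_1 t_c) = 50.3 × 0.7119 = 35.81 mg/L, and at the critical point k_r D_c = k_1 L, so D_c = (0.241/1.18) × 35.81 = 7.313 mg/L.
Minimum DO = C_s − D_c = 11.0 − 7.313 = 3.687 mg/L.
x_c = v t_c = 0.907 m/s × 1.410 d × 86400 s/d = 110500 m ≈ 110 km.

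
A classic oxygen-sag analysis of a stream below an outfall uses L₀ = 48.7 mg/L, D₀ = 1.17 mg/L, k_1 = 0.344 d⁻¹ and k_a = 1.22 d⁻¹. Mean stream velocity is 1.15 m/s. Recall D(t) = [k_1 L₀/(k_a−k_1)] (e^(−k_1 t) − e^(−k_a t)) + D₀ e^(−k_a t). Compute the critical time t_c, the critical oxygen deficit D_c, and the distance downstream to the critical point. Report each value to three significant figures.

t_c = [1/(k_a−k_1)] ln[(k_a/k_1)(1 − D₀(k_a−k_1)/(k_1 L₀))]
= [1/(1.22−0.344)] ln[(1.22/0.344)(1 − 1.17×0.8760/(0.344×48.7))]
= (1/0.8760) ln[3.547 × 0.9388] = 1.142 × ln(3.330) = 1.142 × 1.203 = 1.373 d.
L(t_c) = L₀ e^(−k_1 t_c) = 48.7 × 0.6235 = 30.37 mg/L, and at the critical point k_a D_c = k_1 L, so D_c = (0.344/1.22) × 30.37 = 8.562 mg/L.
x_c = v t_c = 1.15 m/s × 1.373 d × 86400 s/d = 136400 m ≈ 136 km.

t_c ≈ 1.37 d; D_c ≈ 8.56 mg/L; x_c ≈ 136 km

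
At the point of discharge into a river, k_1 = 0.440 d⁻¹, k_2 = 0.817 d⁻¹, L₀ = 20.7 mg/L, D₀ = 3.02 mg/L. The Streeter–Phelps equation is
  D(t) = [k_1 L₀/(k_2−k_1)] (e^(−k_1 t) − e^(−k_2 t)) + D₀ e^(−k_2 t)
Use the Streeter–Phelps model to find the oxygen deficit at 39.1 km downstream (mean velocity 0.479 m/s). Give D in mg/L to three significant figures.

Travel time t = x/v = 39.1 km / (0.479 m/s) = 39100 m / 0.479 m/s = 81630 s = 0.9448 d.
k_1 L₀/(k_2−k_1) = 0.440×20.7/(0.817−0.440) = 9.108/0.3770 = 24.16 mg/L.
e^(−k_1 t) = e^(−0.440×0.9448) = 0.6599; e^(−k_2 t) = e^(−0.817×0.9448) = 0.4621.
D = 24.16 × (0.6599 − 0.4621) + 3.02 × 0.4621 = 4.777 + 1.396 = 6.173 mg/L.

D ≈ 6.17 mg/L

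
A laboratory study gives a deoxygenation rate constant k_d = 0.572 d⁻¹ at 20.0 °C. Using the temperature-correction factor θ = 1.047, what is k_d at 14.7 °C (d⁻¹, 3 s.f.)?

k_d ≈ 0.448 d⁻¹

k_d(T₂) = k_d(T₁) · θ^(T₂−T₁) = 0.572 × 1.047^(14.7−20.0)
= 0.572 × 1.047^-5.30 = 0.572 × 0.7839 = 0.4484 d⁻¹.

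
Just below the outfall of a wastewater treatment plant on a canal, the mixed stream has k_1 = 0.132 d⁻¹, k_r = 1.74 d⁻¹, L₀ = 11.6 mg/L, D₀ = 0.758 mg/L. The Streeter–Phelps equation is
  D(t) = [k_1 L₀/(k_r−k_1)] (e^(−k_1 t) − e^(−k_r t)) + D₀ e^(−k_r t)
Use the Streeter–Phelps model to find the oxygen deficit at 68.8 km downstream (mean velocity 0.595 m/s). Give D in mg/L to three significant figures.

Travel time t = x/v = 68.8 km / (0.595 m/s) = 68800 m / 0.595 m/s = 115600 s = 1.338 d.
k_1 L₀/(k_r−k_1) = 0.132×11.6/(1.74−0.132) = 1.531/1.608 = 0.9522 mg/L.
e^(−k_1 t) = e^(−0.132×1.338) = 0.8381; e^(−k_r t) = e^(−1.74×1.338) = 0.09743.
D = 0.9522 × (0.8381 − 0.09743) + 0.758 × 0.09743 = 0.7053 + 0.07385 = 0.7791 mg/L.

D ≈ 0.779 mg/L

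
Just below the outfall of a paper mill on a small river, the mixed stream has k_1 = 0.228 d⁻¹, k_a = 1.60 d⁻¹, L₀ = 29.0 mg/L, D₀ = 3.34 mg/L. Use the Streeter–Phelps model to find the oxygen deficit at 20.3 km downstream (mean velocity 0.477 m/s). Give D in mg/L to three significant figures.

Travel time t = x/v = 20.3 km / (0.477 m/s) = 20300 m / 0.477 m/s = 42560 s = 0.4926 d.
k_1 L₀/(k_a−k_1) = 0.228×29.0/(1.60−0.228) = 6.612/1.372 = 4.819 mg/L.
e^(−k_1 t) = e^(−0.228×0.4926) = 0.8938; e^(−k_a t) = e^(−1.60×0.4926) = 0.4547.
D = 4.819 × (0.8938 − 0.4547) + 3.34 × 0.4547 = 2.116 + 1.519 = 3.635 mg/L.

D ≈ 3.63 mg/L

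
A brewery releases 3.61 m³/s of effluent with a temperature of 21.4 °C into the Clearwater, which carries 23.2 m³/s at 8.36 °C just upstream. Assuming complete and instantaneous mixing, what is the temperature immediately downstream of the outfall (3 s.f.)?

Flow-weighted mixing: C = (Q_r C_r + Q_w C_w)/(Q_r + Q_w)
= (23.2×8.36 + 3.61×21.4)/(23.2 + 3.61) = 271.2/26.81 = 10.12 °C.

10.1 °C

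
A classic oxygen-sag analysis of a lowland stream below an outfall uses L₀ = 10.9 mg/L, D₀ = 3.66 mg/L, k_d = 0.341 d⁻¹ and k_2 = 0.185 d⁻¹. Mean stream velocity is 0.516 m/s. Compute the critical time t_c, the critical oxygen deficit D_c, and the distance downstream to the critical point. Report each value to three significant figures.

With k_2/k_d = 0.5425 and 1 − D₀(k_2−k_d)/(k_d L₀) = 1.154,
t_c = ln(0.5425 × 1.154) / (0.185 − 0.341) = ln(0.6259) / -0.1560 = -0.4686/-0.1560 = 3.004 d.
L(t_c) = L₀ e^(−k_d t_c) = 10.9 × 0.3590 = 3.913 mg/L, and at the critical point k_2 D_c = k_d L, so D_c = (0.341/0.185) × 3.913 = 7.213 mg/L.
x_c = v t_c = 0.516 m/s × 3.004 d × 86400 s/d = 133900 m ≈ 134 km.

t_c ≈ 3.00 d; D_c ≈ 7.21 mg/L; x_c ≈ 134 km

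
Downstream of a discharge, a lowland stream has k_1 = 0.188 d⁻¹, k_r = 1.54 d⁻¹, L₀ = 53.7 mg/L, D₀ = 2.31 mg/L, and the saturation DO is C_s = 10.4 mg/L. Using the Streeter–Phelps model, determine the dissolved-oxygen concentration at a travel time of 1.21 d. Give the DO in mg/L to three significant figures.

DO ≈ 5.25 mg/L

k_1 L₀/(k_r−k_1) = 0.188×53.7/(1.54−0.188) = 10.10/1.352 = 7.467 mg/L.
e^(−k_1 t) = e^(−0.188×1.210) = 0.7965; e^(−k_r t) = e^(−1.54×1.210) = 0.1551.
D = 7.467 × (0.7965 − 0.1551) + 2.31 × 0.1551 = 4.789 + 0.3584 = 5.148 mg/L.
DO = C_s − D = 10.4 − 5.148 = 5.252 mg/L.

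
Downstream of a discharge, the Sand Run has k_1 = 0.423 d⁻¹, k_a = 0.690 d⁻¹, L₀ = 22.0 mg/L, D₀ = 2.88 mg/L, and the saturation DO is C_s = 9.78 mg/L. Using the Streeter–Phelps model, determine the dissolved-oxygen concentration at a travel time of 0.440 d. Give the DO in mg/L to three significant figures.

k_1 L₀/(k_a−k_1) = 0.423×22.0/(0.690−0.423) = 9.306/0.2670 = 34.85 mg/L.
e^(−k_1 t) = e^(−0.423×0.4400) = 0.8302; e^(−k_a t) = e^(−0.690×0.4400) = 0.7382.
D = 34.85 × (0.8302 − 0.7382) + 2.88 × 0.7382 = 3.207 + 2.126 = 5.333 mg/L.
DO = C_s − D = 9.78 − 5.333 = 4.447 mg/L.

DO ≈ 4.45 mg/L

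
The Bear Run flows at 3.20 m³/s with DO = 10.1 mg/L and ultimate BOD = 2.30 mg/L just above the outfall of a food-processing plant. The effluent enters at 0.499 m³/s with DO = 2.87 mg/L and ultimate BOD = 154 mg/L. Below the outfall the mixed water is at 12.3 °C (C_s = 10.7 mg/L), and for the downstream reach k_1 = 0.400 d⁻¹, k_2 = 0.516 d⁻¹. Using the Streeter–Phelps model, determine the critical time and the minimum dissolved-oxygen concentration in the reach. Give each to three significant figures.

t_c ≈ 2.02 d; minimum DO ≈ 2.84 mg/L

Mixed DO = (3.20×10.1 + 0.499×2.87)/(3.20+0.499) = 33.75/3.699 = 9.125 mg/L.
Mixed L₀ = (3.20×2.30 + 0.499×154)/(3.699) = 84.21/3.699 = 22.76 mg/L.
Initial deficit D₀ = C_s − DO₀ = 10.7 − 9.125 = 1.575 mg/L.
t_c = (1/0.1160) ln[(0.516/0.400)(1 − 1.575×0.1160/(0.400×22.76))] = 8.621 × ln(1.264) = 2.020 d.
D_c = (0.400/0.516) × 22.76 × e^(−0.400×2.020) = 0.7752 × 22.76 × 0.4457 = 7.865 mg/L.
Minimum DO = 10.7 − 7.865 = 2.835 mg/L.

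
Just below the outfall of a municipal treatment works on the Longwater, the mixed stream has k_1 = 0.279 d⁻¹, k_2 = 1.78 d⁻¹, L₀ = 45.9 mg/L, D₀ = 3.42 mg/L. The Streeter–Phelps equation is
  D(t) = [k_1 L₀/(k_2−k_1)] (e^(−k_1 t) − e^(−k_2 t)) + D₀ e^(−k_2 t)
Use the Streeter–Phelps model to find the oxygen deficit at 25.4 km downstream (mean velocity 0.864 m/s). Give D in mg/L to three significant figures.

D ≈ 4.97 mg/L

Travel time t = x/v = 25.4 km / (0.864 m/s) = 25400 m / 0.864 m/s = 29400 s = 0.3403 d.
k_1 L₀/(k_2−k_1) = 0.279×45.9/(1.78−0.279) = 12.81/1.501 = 8.532 mg/L.
e^(−k_1 t) = e^(−0.279×0.3403) = 0.9094; e^(−k_2 t) = e^(−1.78×0.3403) = 0.5457.
D = 8.532 × (0.9094 − 0.5457) + 3.42 × 0.5457 = 3.103 + 1.866 = 4.969 mg/L.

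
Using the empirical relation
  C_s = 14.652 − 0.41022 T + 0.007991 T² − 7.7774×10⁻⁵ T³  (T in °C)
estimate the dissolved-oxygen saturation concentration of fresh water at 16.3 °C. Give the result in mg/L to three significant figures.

C_s = 14.652 − 0.41022×16.3 + 0.007991×16.3² − 7.7774×10⁻⁵×16.3³ = 9.752 mg/L.

C_s ≈ 9.75 mg/L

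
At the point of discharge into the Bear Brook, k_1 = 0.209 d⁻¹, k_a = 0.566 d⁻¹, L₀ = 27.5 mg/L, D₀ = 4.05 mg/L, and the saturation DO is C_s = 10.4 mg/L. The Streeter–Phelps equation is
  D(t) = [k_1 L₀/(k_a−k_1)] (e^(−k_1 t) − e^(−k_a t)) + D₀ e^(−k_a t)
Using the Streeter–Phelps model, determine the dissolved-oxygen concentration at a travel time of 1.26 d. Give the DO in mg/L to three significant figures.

k_1 L₀/(k_a−k_1) = 0.209×27.5/(0.566−0.209) = 5.747/0.3570 = 16.10 mg/L.
e^(−k_1 t) = e^(−0.209×1.260) = 0.7685; e^(−k_a t) = e^(−0.566×1.260) = 0.4901.
D = 16.10 × (0.7685 − 0.4901) + 4.05 × 0.4901 = 4.482 + 1.985 = 6.467 mg/L.
DO = C_s − D = 10.4 − 6.467 = 3.933 mg/L.

DO ≈ 3.93 mg/L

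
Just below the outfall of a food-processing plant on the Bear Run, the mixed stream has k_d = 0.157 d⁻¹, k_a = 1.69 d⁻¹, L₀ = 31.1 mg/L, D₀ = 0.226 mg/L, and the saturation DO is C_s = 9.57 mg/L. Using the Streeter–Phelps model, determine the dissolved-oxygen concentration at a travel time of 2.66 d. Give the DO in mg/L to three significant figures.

k_d L₀/(k_a−k_d) = 0.157×31.1/(1.69−0.157) = 4.883/1.533 = 3.185 mg/L.
e^(−k_d t) = e^(−0.157×2.660) = 0.6586; e^(−k_a t) = e^(−1.69×2.660) = 0.01116.
D = 3.185 × (0.6586 − 0.01116) + 0.226 × 0.01116 = 2.062 + 0.002522 = 2.065 mg/L.
DO = C_s − D = 9.57 − 2.065 = 7.505 mg/L.

DO ≈ 7.51 mg/L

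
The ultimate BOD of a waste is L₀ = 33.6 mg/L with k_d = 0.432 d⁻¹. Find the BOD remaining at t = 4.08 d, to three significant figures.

L_t = L₀ e^(−k_d t) = 33.6 × e^(−0.432×4.08) = 33.6 × 0.1716 = 5.766 mg/L.

L ≈ 5.77 mg/L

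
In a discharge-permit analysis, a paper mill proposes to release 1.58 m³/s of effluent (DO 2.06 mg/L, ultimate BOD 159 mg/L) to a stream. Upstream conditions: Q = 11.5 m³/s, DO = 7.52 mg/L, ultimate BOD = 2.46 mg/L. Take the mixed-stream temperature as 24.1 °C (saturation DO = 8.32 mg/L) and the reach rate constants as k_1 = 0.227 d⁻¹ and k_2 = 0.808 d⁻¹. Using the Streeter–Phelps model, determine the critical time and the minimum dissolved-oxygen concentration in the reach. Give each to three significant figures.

t_c ≈ 1.85 d; minimum DO ≈ 4.38 mg/L

Mixed DO = (11.5×7.52 + 1.58×2.06)/(11.5+1.58) = 89.73/13.08 = 6.860 mg/L.
Mixed L₀ = (11.5×2.46 + 1.58×159)/(13.08) = 279.5/13.08 = 21.37 mg/L.
Initial deficit D₀ = C_s − DO₀ = 8.32 − 6.860 = 1.460 mg/L.
t_c = (1/0.5810) ln[(0.808/0.227)(1 − 1.460×0.5810/(0.227×21.37))] = 1.721 × ln(2.937) = 1.855 d.
D_c = (0.227/0.808) × 21.37 × e^(−0.227×1.855) = 0.2809 × 21.37 × 0.6564 = 3.941 mg/L.
Minimum DO = 8.32 − 3.941 = 4.379 mg/L.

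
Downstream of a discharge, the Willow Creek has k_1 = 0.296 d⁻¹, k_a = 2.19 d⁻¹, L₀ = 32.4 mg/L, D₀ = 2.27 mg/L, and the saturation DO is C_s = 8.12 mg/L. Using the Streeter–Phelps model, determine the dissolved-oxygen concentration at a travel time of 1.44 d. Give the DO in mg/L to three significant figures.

k_1 L₀/(k_a−k_1) = 0.296×32.4/(2.19−0.296) = 9.590/1.894 = 5.064 mg/L.
e^(−k_1 t) = e^(−0.296×1.440) = 0.6530; e^(−k_a t) = e^(−2.19×1.440) = 0.04270.
D = 5.064 × (0.6530 − 0.04270) + 2.27 × 0.04270 = 3.090 + 0.09692 = 3.187 mg/L.
DO = C_s − D = 8.12 − 3.187 = 4.933 mg/L.

DO ≈ 4.93 mg/L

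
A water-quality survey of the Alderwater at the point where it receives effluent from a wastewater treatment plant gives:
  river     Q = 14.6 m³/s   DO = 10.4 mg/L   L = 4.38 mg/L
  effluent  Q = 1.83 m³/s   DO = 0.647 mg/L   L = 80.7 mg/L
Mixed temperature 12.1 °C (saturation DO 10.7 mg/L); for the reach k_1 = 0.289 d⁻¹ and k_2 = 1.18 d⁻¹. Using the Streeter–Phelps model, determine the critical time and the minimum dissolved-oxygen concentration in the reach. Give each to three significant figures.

Mixed DO = (14.6×10.4 + 1.83×0.647)/(14.6+1.83) = 153.0/16.43 = 9.314 mg/L.
Mixed L₀ = (14.6×4.38 + 1.83×80.7)/(16.43) = 211.6/16.43 = 12.88 mg/L.
Initial deficit D₀ = C_s − DO₀ = 10.7 − 9.314 = 1.386 mg/L.
t_c = (1/0.8910) ln[(1.18/0.289)(1 − 1.386×0.8910/(0.289×12.88))] = 1.122 × ln(2.728) = 1.126 d.
D_c = (0.289/1.18) × 12.88 × e^(−0.289×1.126) = 0.2449 × 12.88 × 0.7221 = 2.278 mg/L.
Minimum DO = 10.7 − 2.278 = 8.422 mg/L.

t_c ≈ 1.13 d; minimum DO ≈ 8.42 mg/L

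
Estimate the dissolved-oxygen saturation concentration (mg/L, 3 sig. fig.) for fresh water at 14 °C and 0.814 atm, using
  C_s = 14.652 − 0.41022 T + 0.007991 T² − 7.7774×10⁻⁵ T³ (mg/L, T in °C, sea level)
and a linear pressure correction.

C_s ≈ 8.35 mg/L

At sea level: C_s = 14.652 − 0.41022×14 + 0.007991×14² − 7.7774×10⁻⁵×14³ = 10.26 mg/L.
Pressure correction: C_s' = 10.26 × 0.814 = 8.353 mg/L.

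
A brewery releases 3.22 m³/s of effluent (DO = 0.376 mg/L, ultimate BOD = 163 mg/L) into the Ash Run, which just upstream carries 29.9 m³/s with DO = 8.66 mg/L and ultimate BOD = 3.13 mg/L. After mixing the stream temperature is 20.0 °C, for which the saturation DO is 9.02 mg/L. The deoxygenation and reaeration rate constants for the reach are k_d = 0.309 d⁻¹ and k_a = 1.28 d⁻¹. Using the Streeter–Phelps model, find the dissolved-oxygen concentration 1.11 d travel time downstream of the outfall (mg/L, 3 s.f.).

DO ≈ 5.96 mg/L

Mixed DO = (29.9×8.66 + 3.22×0.376)/(29.9+3.22) = 260.1/33.12 = 7.855 mg/L.
Mixed L₀ = (29.9×3.13 + 3.22×163)/(33.12) = 618.4/33.12 = 18.67 mg/L.
Initial deficit D₀ = C_s − DO₀ = 9.02 − 7.855 = 1.165 mg/L.
D(1.11) = [0.309×18.67/(1.28−0.309)](e^(−0.309×1.11) − e^(−1.28×1.11)) + 1.165 e^(−1.28×1.11)
= 5.942 × (0.7096 − 0.2415) + 1.165 × 0.2415 = 3.063 mg/L.
DO = 9.02 − 3.063 = 5.957 mg/L.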